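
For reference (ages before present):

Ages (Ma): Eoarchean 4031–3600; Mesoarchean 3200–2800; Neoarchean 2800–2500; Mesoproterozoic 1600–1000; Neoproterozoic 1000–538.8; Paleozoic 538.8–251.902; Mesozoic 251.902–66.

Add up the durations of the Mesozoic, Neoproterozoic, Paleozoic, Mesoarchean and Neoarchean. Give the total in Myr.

Duration is start − end for each: (251.902 − 66) + (1000 − 538.8) + (538.8 − 251.902) + (3200 − 2800) + (2800 − 2500).
That is 185.902 + 461.2 + 286.898 + 400 + 300, which totals 1634 million years.

1634 million years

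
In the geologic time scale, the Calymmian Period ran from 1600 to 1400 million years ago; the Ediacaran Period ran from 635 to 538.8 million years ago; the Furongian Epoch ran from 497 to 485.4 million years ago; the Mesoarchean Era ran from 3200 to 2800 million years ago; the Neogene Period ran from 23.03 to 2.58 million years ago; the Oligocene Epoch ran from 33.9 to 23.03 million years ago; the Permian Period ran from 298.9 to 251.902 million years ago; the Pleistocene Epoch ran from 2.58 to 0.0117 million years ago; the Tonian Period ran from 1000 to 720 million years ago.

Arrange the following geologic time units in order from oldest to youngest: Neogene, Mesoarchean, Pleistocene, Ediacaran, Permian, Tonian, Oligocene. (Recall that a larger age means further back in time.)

Mesoarchean, then Tonian, then Ediacaran, then Permian, then Oligocene, then Neogene, then Pleistocene

Read off each span (Ma): Neogene 23.03–2.58; Mesoarchean 3200–2800; Pleistocene 2.58–0.0117; Ediacaran 635–538.8; Permian 298.9–251.902; Tonian 1000–720; Oligocene 33.9–23.03.
Larger Ma is older, so oldest→youngest is Mesoarchean, Tonian, Ediacaran, Permian, Oligocene, Neogene, Pleistocene.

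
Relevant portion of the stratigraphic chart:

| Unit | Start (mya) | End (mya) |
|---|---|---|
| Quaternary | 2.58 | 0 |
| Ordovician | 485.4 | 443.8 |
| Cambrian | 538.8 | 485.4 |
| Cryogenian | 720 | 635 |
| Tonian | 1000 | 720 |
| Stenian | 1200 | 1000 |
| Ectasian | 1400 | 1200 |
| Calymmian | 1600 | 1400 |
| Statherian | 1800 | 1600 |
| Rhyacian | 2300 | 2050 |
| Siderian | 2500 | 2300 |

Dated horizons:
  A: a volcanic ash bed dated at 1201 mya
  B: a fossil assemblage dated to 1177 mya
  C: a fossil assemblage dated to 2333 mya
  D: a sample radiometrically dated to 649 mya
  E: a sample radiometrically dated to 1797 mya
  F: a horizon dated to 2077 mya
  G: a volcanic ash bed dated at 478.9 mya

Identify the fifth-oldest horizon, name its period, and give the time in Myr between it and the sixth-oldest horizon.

Sorted oldest-first by Ma: C (2333), F (2077), E (1797), A (1201), B (1177), D (649), G (478.9).
The fifth oldest is B at 1177 Ma, which lies in 1200–1000 Ma: the Stenian.
The sixth oldest is D at 649 Ma; separation = |1177 − 649| = 528 Myr.

B, in the Stenian; 528 million years to D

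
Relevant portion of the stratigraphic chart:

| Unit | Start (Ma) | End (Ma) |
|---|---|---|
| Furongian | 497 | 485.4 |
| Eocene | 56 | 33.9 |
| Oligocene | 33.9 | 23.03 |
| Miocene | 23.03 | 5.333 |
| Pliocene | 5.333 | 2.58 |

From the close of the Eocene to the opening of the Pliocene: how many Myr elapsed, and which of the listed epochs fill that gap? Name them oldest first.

28.567 million years; Oligocene, Miocene

End of Eocene = 33.9 Ma; start of Pliocene = 5.333 Ma.
Gap = 33.9 − 5.333 = 28.567 Myr.
Epochs wholly inside 33.9–5.333 Ma: Oligocene (33.9–23.03), Miocene (23.03–5.333).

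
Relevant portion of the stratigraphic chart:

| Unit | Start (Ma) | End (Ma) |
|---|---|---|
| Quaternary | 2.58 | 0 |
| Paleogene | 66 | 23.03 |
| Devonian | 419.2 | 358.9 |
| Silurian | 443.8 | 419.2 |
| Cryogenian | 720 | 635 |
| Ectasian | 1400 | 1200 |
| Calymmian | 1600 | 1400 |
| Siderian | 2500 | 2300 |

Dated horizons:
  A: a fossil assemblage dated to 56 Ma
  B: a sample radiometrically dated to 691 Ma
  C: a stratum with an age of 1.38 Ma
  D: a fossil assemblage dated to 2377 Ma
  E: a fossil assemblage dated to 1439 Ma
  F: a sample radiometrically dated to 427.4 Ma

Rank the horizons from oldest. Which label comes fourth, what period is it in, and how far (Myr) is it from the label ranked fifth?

Sorted oldest-first by Ma: D (2377), E (1439), B (691), F (427.4), A (56), C (1.38).
The fourth oldest is F at 427.4 Ma, which lies in 443.8–419.2 Ma: the Silurian.
The fifth oldest is A at 56 Ma; separation = |427.4 − 56| = 371.4 Myr.

F, in the Silurian; 371.4 million years to A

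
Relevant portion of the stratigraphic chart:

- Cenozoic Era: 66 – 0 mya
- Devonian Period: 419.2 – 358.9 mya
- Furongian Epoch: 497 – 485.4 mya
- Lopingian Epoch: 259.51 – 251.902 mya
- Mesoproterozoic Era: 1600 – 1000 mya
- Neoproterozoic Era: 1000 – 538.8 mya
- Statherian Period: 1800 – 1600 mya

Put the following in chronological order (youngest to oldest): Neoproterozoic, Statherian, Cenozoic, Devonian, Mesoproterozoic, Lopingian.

Cenozoic → Lopingian → Devonian → Neoproterozoic → Mesoproterozoic → Statherian

Sorting by start age (ascending Ma, since larger Ma = older): Cenozoic start 66, Lopingian start 259.51, Devonian start 419.2, Neoproterozoic start 1000, Mesoproterozoic start 1600, Statherian start 1800.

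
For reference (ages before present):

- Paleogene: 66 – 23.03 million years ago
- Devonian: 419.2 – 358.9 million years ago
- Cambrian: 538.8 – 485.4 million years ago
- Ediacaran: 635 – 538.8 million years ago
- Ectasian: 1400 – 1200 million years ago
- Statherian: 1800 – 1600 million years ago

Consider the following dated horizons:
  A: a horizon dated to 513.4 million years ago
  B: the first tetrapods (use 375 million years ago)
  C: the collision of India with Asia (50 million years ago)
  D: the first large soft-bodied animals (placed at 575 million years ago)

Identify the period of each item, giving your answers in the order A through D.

Match each age against the start–end ranges in the excerpt: A = 513.4 Ma → Cambrian (538.8–485.4); B = 375 Ma → Devonian (419.2–358.9); C = 50 Ma → Paleogene (66–23.03); D = 575 Ma → Ediacaran (635–538.8).

A — Cambrian; B — Devonian; C — Paleogene; D — Ediacaran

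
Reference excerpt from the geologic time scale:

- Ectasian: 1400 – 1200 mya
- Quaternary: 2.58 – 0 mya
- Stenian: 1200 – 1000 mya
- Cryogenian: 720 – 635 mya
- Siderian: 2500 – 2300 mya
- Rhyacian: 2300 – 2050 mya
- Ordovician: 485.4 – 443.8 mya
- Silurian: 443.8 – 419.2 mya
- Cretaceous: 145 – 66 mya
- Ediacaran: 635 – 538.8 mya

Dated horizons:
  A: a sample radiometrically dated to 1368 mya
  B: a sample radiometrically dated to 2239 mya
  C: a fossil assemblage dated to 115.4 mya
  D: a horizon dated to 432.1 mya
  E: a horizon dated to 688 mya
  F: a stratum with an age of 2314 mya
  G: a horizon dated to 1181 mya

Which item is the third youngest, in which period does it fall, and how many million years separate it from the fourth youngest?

Sorted youngest-first by Ma: C (115.4), D (432.1), E (688), G (1181), A (1368), B (2239), F (2314).
The third youngest is E at 688 Ma, which lies in 720–635 Ma: the Cryogenian.
The fourth youngest is G at 1181 Ma; separation = |688 − 1181| = 493 Myr.

E, in the Cryogenian; 493 million years to G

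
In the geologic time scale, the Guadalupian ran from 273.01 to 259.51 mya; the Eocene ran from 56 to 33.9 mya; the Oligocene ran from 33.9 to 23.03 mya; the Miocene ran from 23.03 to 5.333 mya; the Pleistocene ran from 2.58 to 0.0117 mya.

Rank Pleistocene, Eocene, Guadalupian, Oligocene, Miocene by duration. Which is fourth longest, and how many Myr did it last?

Oligocene, 10.87 million years

Start − end for each: Pleistocene 2.58 − 0.0117 = 2.5683; Eocene 56 − 33.9 = 22.1; Guadalupian 273.01 − 259.51 = 13.5; Oligocene 33.9 − 23.03 = 10.87; Miocene 23.03 − 5.333 = 17.697.
Ranking these from longest: Eocene > Miocene > Guadalupian > Oligocene > Pleistocene.
Position 4 in that ranking is Oligocene, which lasted 10.87 Myr.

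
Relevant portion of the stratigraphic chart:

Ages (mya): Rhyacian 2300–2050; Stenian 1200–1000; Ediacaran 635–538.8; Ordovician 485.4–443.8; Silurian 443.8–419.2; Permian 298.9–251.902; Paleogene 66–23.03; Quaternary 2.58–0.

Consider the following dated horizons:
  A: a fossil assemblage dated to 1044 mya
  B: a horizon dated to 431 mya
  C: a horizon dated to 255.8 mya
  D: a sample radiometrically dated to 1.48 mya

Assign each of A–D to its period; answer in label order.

A — Stenian; B — Silurian; C — Permian; D — Quaternary

Match each age against the start–end ranges in the excerpt: A = 1044 Ma → Stenian (1200–1000); B = 431 Ma → Silurian (443.8–419.2); C = 255.8 Ma → Permian (298.9–251.902); D = 1.48 Ma → Quaternary (2.58–0).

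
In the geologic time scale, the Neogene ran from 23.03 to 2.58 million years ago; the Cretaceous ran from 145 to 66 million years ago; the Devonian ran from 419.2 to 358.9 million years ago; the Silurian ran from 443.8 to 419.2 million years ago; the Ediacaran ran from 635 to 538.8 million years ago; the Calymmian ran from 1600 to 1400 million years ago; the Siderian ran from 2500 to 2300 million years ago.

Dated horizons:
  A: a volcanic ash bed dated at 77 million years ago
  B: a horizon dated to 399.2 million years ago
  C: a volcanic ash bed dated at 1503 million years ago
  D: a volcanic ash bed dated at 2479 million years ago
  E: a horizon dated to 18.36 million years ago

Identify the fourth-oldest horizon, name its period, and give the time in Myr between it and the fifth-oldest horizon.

Sorted oldest-first by Ma: D (2479), C (1503), B (399.2), A (77), E (18.36).
The fourth oldest is A at 77 Ma, which lies in 145–66 Ma: the Cretaceous.
The fifth oldest is E at 18.36 Ma; separation = |77 − 18.36| = 58.64 Myr.

A, in the Cretaceous; 58.64 million years to E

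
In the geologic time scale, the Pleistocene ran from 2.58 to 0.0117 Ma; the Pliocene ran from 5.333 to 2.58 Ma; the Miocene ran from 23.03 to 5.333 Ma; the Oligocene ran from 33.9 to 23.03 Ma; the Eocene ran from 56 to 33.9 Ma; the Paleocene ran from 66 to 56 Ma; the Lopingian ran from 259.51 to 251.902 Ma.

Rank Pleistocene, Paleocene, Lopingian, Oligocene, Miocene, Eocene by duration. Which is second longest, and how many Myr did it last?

Miocene, 17.697 million years

Durations: Pleistocene 2.5683; Paleocene 10; Lopingian 7.608; Oligocene 10.87; Miocene 17.697; Eocene 22.1 Myr.
Sorted longest-first: Eocene (22.1), Miocene (17.697), Oligocene (10.87), Paleocene (10), Lopingian (7.608), Pleistocene (2.5683).
The second longest is Miocene at 17.697 Myr.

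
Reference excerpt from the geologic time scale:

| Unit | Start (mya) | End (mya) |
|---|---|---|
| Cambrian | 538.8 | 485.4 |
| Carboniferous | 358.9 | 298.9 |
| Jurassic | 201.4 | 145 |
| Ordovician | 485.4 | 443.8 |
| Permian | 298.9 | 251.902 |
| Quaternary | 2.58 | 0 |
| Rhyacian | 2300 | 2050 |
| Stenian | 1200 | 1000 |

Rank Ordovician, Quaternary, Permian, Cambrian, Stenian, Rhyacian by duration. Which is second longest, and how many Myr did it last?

Start − end for each: Ordovician 485.4 − 443.8 = 41.6; Quaternary 2.58 − 0 = 2.58; Permian 298.9 − 251.902 = 46.998; Cambrian 538.8 − 485.4 = 53.4; Stenian 1200 − 1000 = 200; Rhyacian 2300 − 2050 = 250.
Ranking these from longest: Rhyacian > Stenian > Cambrian > Permian > Ordovician > Quaternary.
Position 2 in that ranking is Stenian, which lasted 200 Myr.

Stenian, 200 million years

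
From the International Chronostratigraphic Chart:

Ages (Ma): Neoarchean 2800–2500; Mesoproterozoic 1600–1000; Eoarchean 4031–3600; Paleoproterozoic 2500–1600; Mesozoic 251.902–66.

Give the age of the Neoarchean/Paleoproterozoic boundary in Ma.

2500 Ma

The Neoarchean ends and the Paleoproterozoic begins at 2500 Ma.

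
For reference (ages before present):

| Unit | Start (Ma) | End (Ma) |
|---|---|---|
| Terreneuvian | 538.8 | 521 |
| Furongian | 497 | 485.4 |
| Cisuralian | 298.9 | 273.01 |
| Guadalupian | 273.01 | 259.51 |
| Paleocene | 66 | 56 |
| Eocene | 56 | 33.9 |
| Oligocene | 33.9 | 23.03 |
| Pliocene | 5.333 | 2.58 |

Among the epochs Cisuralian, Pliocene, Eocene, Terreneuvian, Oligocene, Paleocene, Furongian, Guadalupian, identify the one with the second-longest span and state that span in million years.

Durations: Cisuralian 25.89; Pliocene 2.753; Eocene 22.1; Terreneuvian 17.8; Oligocene 10.87; Paleocene 10; Furongian 11.6; Guadalupian 13.5 Myr.
Sorted longest-first: Cisuralian (25.89), Eocene (22.1), Terreneuvian (17.8), Guadalupian (13.5), Furongian (11.6), Oligocene (10.87), Paleocene (10), Pliocene (2.753).
The second longest is Eocene at 22.1 Myr.

Eocene, 22.1 million years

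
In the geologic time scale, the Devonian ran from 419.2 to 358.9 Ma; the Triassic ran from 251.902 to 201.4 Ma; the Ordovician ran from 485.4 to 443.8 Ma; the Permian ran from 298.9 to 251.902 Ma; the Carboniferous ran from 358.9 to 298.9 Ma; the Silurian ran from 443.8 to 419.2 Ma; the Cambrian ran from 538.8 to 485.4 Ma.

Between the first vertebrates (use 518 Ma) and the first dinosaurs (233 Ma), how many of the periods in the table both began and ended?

5

518 Ma sits inside the Cambrian (538.8–485.4) and 233 Ma inside the Triassic (251.902–201.4); neither of those is wholly between the two dates.
The listed periods lying completely between them are Ordovician, Silurian, Devonian, Carboniferous, Permian — 5 in all.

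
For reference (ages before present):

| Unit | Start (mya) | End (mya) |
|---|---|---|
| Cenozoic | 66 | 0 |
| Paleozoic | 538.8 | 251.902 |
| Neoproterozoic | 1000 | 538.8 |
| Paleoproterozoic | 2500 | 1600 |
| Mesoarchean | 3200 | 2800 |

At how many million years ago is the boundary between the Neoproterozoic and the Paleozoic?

The Neoproterozoic ends and the Paleozoic begins at 538.8 mya.

538.8 mya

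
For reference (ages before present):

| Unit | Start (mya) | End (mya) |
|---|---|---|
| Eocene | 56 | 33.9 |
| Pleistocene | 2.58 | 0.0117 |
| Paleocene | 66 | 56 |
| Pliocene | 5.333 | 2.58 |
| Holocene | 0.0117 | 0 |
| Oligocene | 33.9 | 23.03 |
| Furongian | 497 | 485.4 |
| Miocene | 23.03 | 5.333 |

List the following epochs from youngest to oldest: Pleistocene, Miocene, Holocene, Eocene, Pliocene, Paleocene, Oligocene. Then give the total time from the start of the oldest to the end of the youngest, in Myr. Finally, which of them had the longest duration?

Holocene, Pleistocene, Pliocene, Miocene, Oligocene, Eocene, Paleocene; total span 66 Myr; longest is Eocene

From the excerpt: Pleistocene 2.58–0.0117; Miocene 23.03–5.333; Holocene 0.0117–0; Eocene 56–33.9; Pliocene 5.333–2.58; Paleocene 66–56; Oligocene 33.9–23.03 (Ma).
Larger Ma is earlier, so the oldest is Paleocene and the youngest is Holocene; youngest to oldest: Holocene, Pleistocene, Pliocene, Miocene, Oligocene, Eocene, Paleocene.
Oldest start 66 minus youngest end 0 gives 66 Myr overall.
Individual lengths (start − end): Pleistocene 2.5683; Eocene 22.1; Oligocene 10.87; Holocene 0.0117; Paleocene 10; Pliocene 2.753; Miocene 17.697. The largest is Eocene at 22.1 Myr.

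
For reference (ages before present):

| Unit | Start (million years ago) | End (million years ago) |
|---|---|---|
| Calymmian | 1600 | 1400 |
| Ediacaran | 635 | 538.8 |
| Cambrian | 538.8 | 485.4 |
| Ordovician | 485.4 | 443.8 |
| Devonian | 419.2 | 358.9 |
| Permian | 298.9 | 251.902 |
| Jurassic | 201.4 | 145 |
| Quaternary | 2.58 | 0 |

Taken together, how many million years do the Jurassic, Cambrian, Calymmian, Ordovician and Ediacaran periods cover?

Each duration: Jurassic = 56.4; Cambrian = 53.4; Calymmian = 200; Ordovician = 41.6; Ediacaran = 96.2.
Sum: 56.4 + 53.4 + 200 + 41.6 + 96.2 = 447.6 Myr.

447.6 million years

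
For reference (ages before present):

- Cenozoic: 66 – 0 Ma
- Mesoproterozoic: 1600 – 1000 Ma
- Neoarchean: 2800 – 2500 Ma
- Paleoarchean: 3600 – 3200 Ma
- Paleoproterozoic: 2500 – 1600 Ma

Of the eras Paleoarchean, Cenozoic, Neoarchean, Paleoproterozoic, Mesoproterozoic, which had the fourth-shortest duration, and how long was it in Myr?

Start − end for each: Paleoarchean 3600 − 3200 = 400; Cenozoic 66 − 0 = 66; Neoarchean 2800 − 2500 = 300; Paleoproterozoic 2500 − 1600 = 900; Mesoproterozoic 1600 − 1000 = 600.
Ranking these from shortest: Cenozoic < Neoarchean < Paleoarchean < Mesoproterozoic < Paleoproterozoic.
Position 4 in that ranking is Mesoproterozoic, which lasted 600 Myr.

Mesoproterozoic, 600 million years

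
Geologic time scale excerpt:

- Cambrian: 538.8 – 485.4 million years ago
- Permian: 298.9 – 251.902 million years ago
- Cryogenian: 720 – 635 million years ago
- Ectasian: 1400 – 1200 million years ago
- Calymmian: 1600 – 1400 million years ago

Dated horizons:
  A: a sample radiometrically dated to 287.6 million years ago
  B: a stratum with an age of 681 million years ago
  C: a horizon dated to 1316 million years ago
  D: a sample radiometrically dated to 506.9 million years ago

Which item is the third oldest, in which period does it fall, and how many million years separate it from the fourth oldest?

D, in the Cambrian; 219.3 million years to A

Sorted oldest-first by Ma: C (1316), B (681), D (506.9), A (287.6).
The third oldest is D at 506.9 Ma, which lies in 538.8–485.4 Ma: the Cambrian.
The fourth oldest is A at 287.6 Ma; separation = |506.9 − 287.6| = 219.3 Myr.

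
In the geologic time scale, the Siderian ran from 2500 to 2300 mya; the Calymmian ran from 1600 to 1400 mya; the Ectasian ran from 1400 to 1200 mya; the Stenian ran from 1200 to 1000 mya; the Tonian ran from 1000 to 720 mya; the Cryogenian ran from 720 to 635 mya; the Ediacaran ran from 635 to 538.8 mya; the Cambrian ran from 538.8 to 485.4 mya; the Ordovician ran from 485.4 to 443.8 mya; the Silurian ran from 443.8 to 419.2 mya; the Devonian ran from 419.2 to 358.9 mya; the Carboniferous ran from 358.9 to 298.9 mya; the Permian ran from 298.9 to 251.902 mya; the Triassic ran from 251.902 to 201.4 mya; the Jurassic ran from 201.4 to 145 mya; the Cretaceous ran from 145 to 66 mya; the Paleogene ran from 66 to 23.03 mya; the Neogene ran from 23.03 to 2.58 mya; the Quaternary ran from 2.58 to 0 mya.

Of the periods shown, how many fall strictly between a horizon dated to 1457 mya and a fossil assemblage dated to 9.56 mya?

1457 Ma sits inside the Calymmian (1600–1400) and 9.56 Ma inside the Neogene (23.03–2.58); neither of those is wholly between the two dates.
The listed periods lying completely between them are Ectasian, Stenian, Tonian, Cryogenian, Ediacaran, Cambrian, Ordovician, Silurian, Devonian, Carboniferous, Permian, Triassic, Jurassic, Cretaceous, Paleogene — 15 in all.

15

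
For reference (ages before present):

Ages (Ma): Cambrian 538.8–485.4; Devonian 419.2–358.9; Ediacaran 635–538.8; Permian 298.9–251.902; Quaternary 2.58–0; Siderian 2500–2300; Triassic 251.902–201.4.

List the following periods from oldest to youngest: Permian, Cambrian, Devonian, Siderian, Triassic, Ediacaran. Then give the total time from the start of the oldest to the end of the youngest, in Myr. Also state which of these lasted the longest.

Siderian → Ediacaran → Cambrian → Devonian → Permian → Triassic; total span 2298.6 Myr; longest is Siderian

From the excerpt: Permian 298.9–251.902; Cambrian 538.8–485.4; Devonian 419.2–358.9; Siderian 2500–2300; Triassic 251.902–201.4; Ediacaran 635–538.8 (Ma).
Larger Ma is earlier, so the oldest is Siderian and the youngest is Triassic; oldest to youngest: Siderian, Ediacaran, Cambrian, Devonian, Permian, Triassic.
Oldest start 2500 minus youngest end 201.4 gives 2298.6 Myr overall.
Individual lengths (start − end): Siderian 200; Triassic 50.502; Devonian 60.3; Ediacaran 96.2; Cambrian 53.4; Permian 46.998. The largest is Siderian at 200 Myr.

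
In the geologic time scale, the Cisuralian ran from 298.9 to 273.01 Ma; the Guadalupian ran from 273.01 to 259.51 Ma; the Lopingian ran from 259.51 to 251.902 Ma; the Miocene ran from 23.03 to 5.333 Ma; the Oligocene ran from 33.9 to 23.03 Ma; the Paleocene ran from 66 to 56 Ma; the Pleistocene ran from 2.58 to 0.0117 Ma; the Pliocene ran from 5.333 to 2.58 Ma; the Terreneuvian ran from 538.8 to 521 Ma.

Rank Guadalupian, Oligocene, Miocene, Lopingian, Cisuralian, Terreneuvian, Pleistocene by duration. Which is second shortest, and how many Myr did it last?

Start − end for each: Guadalupian 273.01 − 259.51 = 13.5; Oligocene 33.9 − 23.03 = 10.87; Miocene 23.03 − 5.333 = 17.697; Lopingian 259.51 − 251.902 = 7.608; Cisuralian 298.9 − 273.01 = 25.89; Terreneuvian 538.8 − 521 = 17.8; Pleistocene 2.58 − 0.0117 = 2.5683.
Ranking these from shortest: Pleistocene < Lopingian < Oligocene < Guadalupian < Miocene < Terreneuvian < Cisuralian.
Position 2 in that ranking is Lopingian, which lasted 7.608 Myr.

Lopingian, 7.608 million years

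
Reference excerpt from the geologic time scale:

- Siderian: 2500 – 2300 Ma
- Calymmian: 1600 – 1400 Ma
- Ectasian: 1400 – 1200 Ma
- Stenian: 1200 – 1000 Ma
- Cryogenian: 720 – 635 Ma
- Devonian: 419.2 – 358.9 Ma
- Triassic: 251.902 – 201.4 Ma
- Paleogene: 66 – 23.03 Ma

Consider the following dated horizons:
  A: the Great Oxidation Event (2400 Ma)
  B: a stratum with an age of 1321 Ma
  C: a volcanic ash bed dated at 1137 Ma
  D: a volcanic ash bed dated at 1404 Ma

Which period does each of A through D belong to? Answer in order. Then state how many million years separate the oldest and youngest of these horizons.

A — Siderian; B — Ectasian; C — Stenian; D — Calymmian; span 1263 million years

Match each age against the start–end ranges in the excerpt: A = 2400 Ma → Siderian (2500–2300); B = 1321 Ma → Ectasian (1400–1200); C = 1137 Ma → Stenian (1200–1000); D = 1404 Ma → Calymmian (1600–1400).
The largest age is 2400 Ma and the smallest is 1137 Ma; their difference is 1263 Myr.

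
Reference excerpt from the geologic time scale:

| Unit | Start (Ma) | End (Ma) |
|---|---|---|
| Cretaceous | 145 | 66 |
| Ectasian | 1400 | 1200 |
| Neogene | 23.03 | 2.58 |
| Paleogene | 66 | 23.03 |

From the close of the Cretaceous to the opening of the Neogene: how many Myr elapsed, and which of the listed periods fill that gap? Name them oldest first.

42.97 million years; Paleogene

End of Cretaceous = 66 Ma; start of Neogene = 23.03 Ma.
Gap = 66 − 23.03 = 42.97 Myr.
Periods wholly inside 66–23.03 Ma: Paleogene (66–23.03).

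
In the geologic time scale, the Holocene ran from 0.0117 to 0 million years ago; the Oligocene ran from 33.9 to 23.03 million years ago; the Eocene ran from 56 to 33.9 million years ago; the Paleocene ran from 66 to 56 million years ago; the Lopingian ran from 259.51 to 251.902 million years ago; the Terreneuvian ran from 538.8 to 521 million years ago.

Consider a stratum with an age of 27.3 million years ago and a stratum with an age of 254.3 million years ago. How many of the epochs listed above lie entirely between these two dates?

The older date is 254.3 Ma and the younger is 27.3 Ma.
Epochs with start < 254.3 and end > 27.3 Ma: Paleocene (66–56), Eocene (56–33.9).
That is 2 complete epochs.

2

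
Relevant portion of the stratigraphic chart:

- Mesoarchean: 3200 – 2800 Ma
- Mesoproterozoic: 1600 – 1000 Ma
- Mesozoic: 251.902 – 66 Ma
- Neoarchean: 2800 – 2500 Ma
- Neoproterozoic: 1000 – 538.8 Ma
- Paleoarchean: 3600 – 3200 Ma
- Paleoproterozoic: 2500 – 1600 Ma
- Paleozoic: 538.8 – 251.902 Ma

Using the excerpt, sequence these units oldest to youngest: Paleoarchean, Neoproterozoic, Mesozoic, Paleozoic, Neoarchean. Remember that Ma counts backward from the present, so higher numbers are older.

The oldest of these is Paleoarchean (starts 3600 Ma) and the youngest is Mesozoic (ends 66 Ma).
In between, by decreasing start age: Neoarchean (2800), Neoproterozoic (1000), Paleozoic (538.8).

Paleoarchean → Neoarchean → Neoproterozoic → Paleozoic → Mesozoic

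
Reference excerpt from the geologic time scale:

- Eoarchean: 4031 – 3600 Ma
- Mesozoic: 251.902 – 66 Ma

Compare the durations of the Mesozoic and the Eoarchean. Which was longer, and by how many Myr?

Mesozoic: 251.902 − 66 = 185.902 Myr.
Eoarchean: 4031 − 3600 = 431 Myr.
Difference: 431 − 185.902 = 245.098 Myr, so the Eoarchean was longer.

Eoarchean, by 245.098 million years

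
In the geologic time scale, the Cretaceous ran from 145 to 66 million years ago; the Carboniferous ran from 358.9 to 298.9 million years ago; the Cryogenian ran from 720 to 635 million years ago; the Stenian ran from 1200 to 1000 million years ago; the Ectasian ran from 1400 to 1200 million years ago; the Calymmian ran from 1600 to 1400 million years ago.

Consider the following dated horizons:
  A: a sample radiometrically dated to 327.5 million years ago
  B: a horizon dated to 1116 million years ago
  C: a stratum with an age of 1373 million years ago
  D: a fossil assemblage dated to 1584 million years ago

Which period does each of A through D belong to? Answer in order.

Match each age against the start–end ranges in the excerpt: A = 327.5 Ma → Carboniferous (358.9–298.9); B = 1116 Ma → Stenian (1200–1000); C = 1373 Ma → Ectasian (1400–1200); D = 1584 Ma → Calymmian (1600–1400).

A — Carboniferous; B — Stenian; C — Ectasian; D — Calymmian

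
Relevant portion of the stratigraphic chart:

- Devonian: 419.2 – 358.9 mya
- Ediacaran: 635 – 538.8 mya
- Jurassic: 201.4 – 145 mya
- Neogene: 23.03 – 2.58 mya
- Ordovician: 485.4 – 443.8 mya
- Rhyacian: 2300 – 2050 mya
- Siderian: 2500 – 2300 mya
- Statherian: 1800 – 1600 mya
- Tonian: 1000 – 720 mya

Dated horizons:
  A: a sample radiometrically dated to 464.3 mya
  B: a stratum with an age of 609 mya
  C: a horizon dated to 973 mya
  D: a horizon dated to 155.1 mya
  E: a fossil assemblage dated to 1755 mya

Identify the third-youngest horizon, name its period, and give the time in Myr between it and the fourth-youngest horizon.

Sorted youngest-first by Ma: D (155.1), A (464.3), B (609), C (973), E (1755).
The third youngest is B at 609 Ma, which lies in 635–538.8 Ma: the Ediacaran.
The fourth youngest is C at 973 Ma; separation = |609 − 973| = 364 Myr.

B, in the Ediacaran; 364 million years to C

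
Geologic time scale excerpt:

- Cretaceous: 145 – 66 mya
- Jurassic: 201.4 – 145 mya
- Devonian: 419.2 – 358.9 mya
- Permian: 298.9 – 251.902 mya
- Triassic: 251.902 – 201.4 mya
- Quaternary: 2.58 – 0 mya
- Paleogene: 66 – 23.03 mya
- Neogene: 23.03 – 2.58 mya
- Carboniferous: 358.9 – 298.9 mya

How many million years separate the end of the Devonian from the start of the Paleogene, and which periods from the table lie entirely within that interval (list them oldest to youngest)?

292.9 million years; Carboniferous, Permian, Triassic, Jurassic, Cretaceous

The Devonian closes at 358.9 Ma and the Paleogene opens at 66 Ma, so the interval is 358.9 − 66 = 292.9 Myr.
A period fits inside if it starts at or after 358.9 Ma and ends at or before 66 Ma; oldest first that gives Carboniferous, Permian, Triassic, Jurassic, Cretaceous.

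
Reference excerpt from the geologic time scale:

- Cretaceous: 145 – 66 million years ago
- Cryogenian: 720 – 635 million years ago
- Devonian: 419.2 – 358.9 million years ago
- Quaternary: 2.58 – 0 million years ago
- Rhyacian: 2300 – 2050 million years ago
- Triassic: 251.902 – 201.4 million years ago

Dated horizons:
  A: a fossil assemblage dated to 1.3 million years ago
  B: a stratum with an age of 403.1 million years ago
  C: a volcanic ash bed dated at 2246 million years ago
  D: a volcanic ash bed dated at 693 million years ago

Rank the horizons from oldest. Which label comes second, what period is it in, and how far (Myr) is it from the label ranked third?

Sorted oldest-first by Ma: C (2246), D (693), B (403.1), A (1.3).
The second oldest is D at 693 Ma, which lies in 720–635 Ma: the Cryogenian.
The third oldest is B at 403.1 Ma; separation = |693 − 403.1| = 289.9 Myr.

D, in the Cryogenian; 289.9 million years to B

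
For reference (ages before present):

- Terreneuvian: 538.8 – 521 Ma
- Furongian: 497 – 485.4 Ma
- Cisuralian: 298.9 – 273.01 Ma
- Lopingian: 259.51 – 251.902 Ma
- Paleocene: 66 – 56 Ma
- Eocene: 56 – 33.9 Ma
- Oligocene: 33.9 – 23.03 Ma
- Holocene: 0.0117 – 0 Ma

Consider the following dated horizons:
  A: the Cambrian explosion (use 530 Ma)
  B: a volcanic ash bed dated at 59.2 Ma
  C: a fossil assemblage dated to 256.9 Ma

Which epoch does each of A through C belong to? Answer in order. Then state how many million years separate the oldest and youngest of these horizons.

Match each age against the start–end ranges in the excerpt: A = 530 Ma → Terreneuvian (538.8–521); B = 59.2 Ma → Paleocene (66–56); C = 256.9 Ma → Lopingian (259.51–251.902).
The largest age is 530 Ma and the smallest is 59.2 Ma; their difference is 470.8 Myr.

A — Terreneuvian; B — Paleocene; C — Lopingian; span 470.8 million years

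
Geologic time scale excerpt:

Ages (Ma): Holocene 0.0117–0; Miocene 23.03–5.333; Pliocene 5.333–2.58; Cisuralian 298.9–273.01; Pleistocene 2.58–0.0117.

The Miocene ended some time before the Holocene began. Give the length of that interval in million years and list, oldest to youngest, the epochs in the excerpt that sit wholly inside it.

5.3213 million years; Pliocene, Pleistocene

End of Miocene = 5.333 Ma; start of Holocene = 0.0117 Ma.
Gap = 5.333 − 0.0117 = 5.3213 Myr.
Epochs wholly inside 5.333–0.0117 Ma: Pliocene (5.333–2.58), Pleistocene (2.58–0.0117).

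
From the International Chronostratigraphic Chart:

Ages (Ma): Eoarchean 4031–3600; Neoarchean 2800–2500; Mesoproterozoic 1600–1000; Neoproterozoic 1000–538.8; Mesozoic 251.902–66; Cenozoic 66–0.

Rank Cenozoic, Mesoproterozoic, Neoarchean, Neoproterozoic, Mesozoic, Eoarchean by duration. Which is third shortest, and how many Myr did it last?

Start − end for each: Cenozoic 66 − 0 = 66; Mesoproterozoic 1600 − 1000 = 600; Neoarchean 2800 − 2500 = 300; Neoproterozoic 1000 − 538.8 = 461.2; Mesozoic 251.902 − 66 = 185.902; Eoarchean 4031 − 3600 = 431.
Ranking these from shortest: Cenozoic < Mesozoic < Neoarchean < Eoarchean < Neoproterozoic < Mesoproterozoic.
Position 3 in that ranking is Neoarchean, which lasted 300 Myr.

Neoarchean, 300 million years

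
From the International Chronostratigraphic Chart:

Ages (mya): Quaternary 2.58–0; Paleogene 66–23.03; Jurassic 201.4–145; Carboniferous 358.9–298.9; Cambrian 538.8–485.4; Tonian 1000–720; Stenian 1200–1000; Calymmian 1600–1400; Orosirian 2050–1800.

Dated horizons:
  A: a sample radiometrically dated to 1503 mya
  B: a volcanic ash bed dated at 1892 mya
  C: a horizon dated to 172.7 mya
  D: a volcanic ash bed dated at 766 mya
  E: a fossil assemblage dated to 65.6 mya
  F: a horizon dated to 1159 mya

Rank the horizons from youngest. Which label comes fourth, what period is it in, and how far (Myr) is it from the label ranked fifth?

Smaller Ma means younger, so youngest first: E 65.6 < C 172.7 < D 766 < F 1159 < A 1503 < B 1892.
Counting 4 along gives F (1159 Ma); the excerpt puts that inside the Stenian, 1200–1000 Ma.
Next in line is A (1503 Ma), and 1503 − 1159 = 344 Myr.

F, in the Stenian; 344 million years to A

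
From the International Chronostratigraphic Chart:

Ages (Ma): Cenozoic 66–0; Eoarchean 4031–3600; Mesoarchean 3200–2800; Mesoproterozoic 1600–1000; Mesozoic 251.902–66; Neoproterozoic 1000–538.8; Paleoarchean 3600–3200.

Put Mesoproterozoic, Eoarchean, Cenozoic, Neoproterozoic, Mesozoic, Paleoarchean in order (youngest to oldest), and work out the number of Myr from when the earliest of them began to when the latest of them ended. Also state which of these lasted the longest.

Start ages (Ma): Eoarchean 4031, Paleoarchean 3600, Mesoproterozoic 1600, Neoproterozoic 1000, Mesozoic 251.902, Cenozoic 66.
Ordered youngest to oldest: Cenozoic, Mesozoic, Neoproterozoic, Mesoproterozoic, Paleoarchean, Eoarchean.
Span = 4031 − 0 = 4031 Myr.
Durations: Eoarchean 431, Cenozoic 66, Mesoproterozoic 600, Paleoarchean 400, Mesozoic 185.902, Neoproterozoic 461.2 → longest is Mesoproterozoic (600 Myr).

Cenozoic → Mesozoic → Neoproterozoic → Mesoproterozoic → Paleoarchean → Eoarchean; total span 4031 Myr; longest is Mesoproterozoic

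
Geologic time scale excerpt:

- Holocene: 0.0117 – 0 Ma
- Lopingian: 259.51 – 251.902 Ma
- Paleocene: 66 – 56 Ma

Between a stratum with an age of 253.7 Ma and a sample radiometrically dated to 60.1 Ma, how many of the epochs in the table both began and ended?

0

Checking each listed span, none has both start < 253.7 Ma and end > 60.1 Ma — every epoch straddles one of the two dates or lies outside them — so the count is 0.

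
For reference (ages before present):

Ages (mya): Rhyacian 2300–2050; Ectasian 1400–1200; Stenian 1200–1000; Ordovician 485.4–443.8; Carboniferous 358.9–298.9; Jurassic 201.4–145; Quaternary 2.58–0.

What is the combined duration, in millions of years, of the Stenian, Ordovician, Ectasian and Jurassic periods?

498 million years

Duration is start − end for each: (1200 − 1000) + (485.4 − 443.8) + (1400 − 1200) + (201.4 − 145).
That is 200 + 41.6 + 200 + 56.4, which totals 498 million years.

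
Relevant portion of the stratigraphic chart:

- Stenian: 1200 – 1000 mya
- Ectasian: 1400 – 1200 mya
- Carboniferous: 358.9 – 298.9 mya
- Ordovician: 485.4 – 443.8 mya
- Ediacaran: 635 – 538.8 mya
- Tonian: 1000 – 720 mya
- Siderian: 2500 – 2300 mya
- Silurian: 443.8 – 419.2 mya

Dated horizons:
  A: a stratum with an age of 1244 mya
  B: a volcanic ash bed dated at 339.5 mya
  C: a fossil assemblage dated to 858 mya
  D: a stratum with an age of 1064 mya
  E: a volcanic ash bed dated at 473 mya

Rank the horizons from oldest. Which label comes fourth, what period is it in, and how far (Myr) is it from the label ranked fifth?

Sorted oldest-first by Ma: A (1244), D (1064), C (858), E (473), B (339.5).
The fourth oldest is E at 473 Ma, which lies in 485.4–443.8 Ma: the Ordovician.
The fifth oldest is B at 339.5 Ma; separation = |473 − 339.5| = 133.5 Myr.

E, in the Ordovician; 133.5 million years to B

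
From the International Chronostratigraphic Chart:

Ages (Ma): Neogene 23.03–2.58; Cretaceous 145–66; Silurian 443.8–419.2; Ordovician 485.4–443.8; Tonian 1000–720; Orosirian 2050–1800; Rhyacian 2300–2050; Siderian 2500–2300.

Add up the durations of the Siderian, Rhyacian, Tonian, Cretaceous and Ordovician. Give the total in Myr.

Each duration: Siderian = 200; Rhyacian = 250; Tonian = 280; Cretaceous = 79; Ordovician = 41.6.
Sum: 200 + 250 + 280 + 79 + 41.6 = 850.6 Myr.

850.6 million years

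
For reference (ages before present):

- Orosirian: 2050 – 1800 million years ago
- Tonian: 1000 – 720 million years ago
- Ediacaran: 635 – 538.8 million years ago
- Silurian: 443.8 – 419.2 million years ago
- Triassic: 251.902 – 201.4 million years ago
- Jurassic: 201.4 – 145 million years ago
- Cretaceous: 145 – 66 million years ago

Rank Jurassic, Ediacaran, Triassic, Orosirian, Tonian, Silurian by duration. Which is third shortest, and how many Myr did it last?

Start − end for each: Jurassic 201.4 − 145 = 56.4; Ediacaran 635 − 538.8 = 96.2; Triassic 251.902 − 201.4 = 50.502; Orosirian 2050 − 1800 = 250; Tonian 1000 − 720 = 280; Silurian 443.8 − 419.2 = 24.6.
Ranking these from shortest: Silurian < Triassic < Jurassic < Ediacaran < Orosirian < Tonian.
Position 3 in that ranking is Jurassic, which lasted 56.4 Myr.

Jurassic, 56.4 million years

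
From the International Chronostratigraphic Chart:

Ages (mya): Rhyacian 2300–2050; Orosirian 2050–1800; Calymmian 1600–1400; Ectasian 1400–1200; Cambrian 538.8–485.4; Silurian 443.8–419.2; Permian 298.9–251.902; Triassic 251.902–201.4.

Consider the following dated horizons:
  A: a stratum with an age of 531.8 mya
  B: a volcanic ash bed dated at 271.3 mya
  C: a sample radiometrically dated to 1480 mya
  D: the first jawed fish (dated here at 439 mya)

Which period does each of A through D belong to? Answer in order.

A — Cambrian; B — Permian; C — Calymmian; D — Silurian

Match each age against the start–end ranges in the excerpt: A = 531.8 Ma → Cambrian (538.8–485.4); B = 271.3 Ma → Permian (298.9–251.902); C = 1480 Ma → Calymmian (1600–1400); D = 439 Ma → Silurian (443.8–419.2).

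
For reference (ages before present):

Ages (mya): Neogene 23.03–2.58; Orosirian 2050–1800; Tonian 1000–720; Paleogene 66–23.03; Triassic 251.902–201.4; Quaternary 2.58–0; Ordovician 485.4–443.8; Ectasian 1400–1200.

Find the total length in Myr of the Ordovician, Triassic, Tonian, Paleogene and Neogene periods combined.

Each duration: Ordovician = 41.6; Triassic = 50.502; Tonian = 280; Paleogene = 42.97; Neogene = 20.45.
Sum: 41.6 + 50.502 + 280 + 42.97 + 20.45 = 435.522 Myr.

435.522 million years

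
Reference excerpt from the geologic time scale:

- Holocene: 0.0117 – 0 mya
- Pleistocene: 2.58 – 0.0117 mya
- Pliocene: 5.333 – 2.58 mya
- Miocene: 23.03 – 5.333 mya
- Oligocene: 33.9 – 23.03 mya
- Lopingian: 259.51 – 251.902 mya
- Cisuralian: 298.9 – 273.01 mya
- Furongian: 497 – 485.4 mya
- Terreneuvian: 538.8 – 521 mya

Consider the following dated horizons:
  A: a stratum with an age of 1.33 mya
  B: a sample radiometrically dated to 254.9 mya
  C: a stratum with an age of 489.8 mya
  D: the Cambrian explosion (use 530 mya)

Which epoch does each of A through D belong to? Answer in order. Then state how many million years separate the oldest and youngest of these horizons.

Match each age against the start–end ranges in the excerpt: A = 1.33 Ma → Pleistocene (2.58–0.0117); B = 254.9 Ma → Lopingian (259.51–251.902); C = 489.8 Ma → Furongian (497–485.4); D = 530 Ma → Terreneuvian (538.8–521).
The largest age is 530 Ma and the smallest is 1.33 Ma; their difference is 528.67 Myr.

A — Pleistocene; B — Lopingian; C — Furongian; D — Terreneuvian; span 528.67 million years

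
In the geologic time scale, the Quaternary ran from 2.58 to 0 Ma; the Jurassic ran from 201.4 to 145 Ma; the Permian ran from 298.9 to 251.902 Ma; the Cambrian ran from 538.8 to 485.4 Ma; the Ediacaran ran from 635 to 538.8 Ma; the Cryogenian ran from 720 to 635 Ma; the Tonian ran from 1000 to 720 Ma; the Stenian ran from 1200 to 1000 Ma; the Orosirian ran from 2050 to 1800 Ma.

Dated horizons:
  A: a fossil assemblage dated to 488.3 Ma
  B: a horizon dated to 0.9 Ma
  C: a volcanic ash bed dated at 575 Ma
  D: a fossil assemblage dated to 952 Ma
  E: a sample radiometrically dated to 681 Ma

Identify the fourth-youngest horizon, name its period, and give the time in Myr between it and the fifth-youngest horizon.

Smaller Ma means younger, so youngest first: B 0.9 < A 488.3 < C 575 < E 681 < D 952.
Counting 4 along gives E (681 Ma); the excerpt puts that inside the Cryogenian, 720–635 Ma.
Next in line is D (952 Ma), and 952 − 681 = 271 Myr.

E, in the Cryogenian; 271 million years to D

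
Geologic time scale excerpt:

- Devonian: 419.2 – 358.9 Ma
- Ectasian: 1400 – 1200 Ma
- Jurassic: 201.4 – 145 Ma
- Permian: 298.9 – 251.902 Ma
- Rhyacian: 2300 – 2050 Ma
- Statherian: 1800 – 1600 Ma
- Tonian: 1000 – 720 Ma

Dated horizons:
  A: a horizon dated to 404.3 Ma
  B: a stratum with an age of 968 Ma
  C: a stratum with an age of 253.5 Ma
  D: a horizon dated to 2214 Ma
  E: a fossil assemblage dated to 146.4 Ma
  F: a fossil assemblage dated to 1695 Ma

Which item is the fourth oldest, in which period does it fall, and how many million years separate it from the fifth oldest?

A, in the Devonian; 150.8 million years to C

Sorted oldest-first by Ma: D (2214), F (1695), B (968), A (404.3), C (253.5), E (146.4).
The fourth oldest is A at 404.3 Ma, which lies in 419.2–358.9 Ma: the Devonian.
The fifth oldest is C at 253.5 Ma; separation = |404.3 − 253.5| = 150.8 Myr.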